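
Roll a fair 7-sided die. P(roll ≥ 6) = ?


Favorable outcomes (roll ≥ 6): 2
Total outcomes = 7
P = 2/7 = 0.2857

P = 0.2857


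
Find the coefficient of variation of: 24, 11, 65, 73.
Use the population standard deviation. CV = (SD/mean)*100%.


Mean = 43.2500
SD = 26.3095
CV = (26.3095/43.2500)*100 = 60.8311%

CV = 60.8311%


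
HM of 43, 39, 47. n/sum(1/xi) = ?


Sum of reciprocals = 1/43 + 1/39 + 1/47 = 0.070173
HM = 3/0.070173 = 42.7512

HM = 42.7512


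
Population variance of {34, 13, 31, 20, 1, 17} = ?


Mean = 19.3333
Squared deviations: 215.1111, 40.1111, 136.1111, 0.4444, 336.1111, 5.4444
Sum = 733.3333
Variance = 733.3333/6 = 122.2222

Variance = 122.2222


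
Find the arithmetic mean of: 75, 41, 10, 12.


Sum = 75 + 41 + 10 + 12 = 138
n = 4
Mean = 138/4 = 34.5000

Mean = 34.5000


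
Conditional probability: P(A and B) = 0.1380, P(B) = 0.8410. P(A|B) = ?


P(A|B) = 0.1380/0.8410 = 0.1641

P(A|B) = 0.1641


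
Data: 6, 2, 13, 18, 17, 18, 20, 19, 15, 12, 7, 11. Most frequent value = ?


Frequencies: 2:1, 6:1, 7:1, 11:1, 12:1, 13:1, 15:1, 17:1, 18:2, 19:1, 20:1
Max frequency = 2
Mode = 18

Mode = 18


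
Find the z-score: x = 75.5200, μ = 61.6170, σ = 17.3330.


z = (75.5200 - 61.6170)/17.3330
= 13.9030/17.3330
= 0.8021

z = 0.8021


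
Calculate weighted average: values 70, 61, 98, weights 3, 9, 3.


Numerator = 70*3 + 61*9 + 98*3 = 1053
Denominator = 3 + 9 + 3 = 15
WM = 1053/15 = 70.2000

WM = 70.2000


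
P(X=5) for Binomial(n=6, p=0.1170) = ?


C(6,5) = 6
p^5 = 2.192448e-05
(1-p)^1 = 0.883000
P = 6 * 2.192448e-05 * 0.883000 = 0.0001

P(X=5) = 0.0001


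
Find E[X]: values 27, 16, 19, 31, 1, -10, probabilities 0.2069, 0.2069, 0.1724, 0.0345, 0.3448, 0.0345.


E[X] = 27*0.2069 + 16*0.2069 + 19*0.1724 + 31*0.0345 + 1*0.3448 - 10*0.0345
= 5.5863 + 3.3104 + 3.2756 + 1.0695 + 0.3448 - 0.3450
= 13.2416

E[X] = 13.2416


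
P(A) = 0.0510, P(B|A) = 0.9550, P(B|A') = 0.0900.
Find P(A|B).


P(B) = P(B|A)*P(A) + P(B|A')*P(A')
= 0.9550*0.0510 + 0.0900*0.9490
= 0.048705 + 0.085410 = 0.134115
P(A|B) = 0.048705/0.134115 = 0.3632

P(A|B) = 0.3632


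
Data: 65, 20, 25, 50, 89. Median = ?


Sorted: 20, 25, 50, 65, 89
n = 5 (odd)
Middle value = 50

Median = 50


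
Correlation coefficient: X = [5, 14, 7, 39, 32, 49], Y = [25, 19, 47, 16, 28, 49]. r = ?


Mean X = 24.3333, Mean Y = 30.6667
SD X = 16.649992, SD Y = 12.866839
Cov = 27.277778
r = 27.277778/(16.649992*12.866839) = 0.1273

r = 0.1273


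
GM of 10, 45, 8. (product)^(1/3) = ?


Product = 10 × 45 × 8 = 3600
GM = 3600^(1/3) = 15.3262

GM = 15.3262


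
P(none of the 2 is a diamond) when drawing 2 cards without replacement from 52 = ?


P(no diamonds) = (39/52) × (38/51)
= 0.5588

P = 0.5588


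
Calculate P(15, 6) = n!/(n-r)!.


P(15,6) = 15!/9!
= 1307674368000/362880
= 3603600

P(15,6) = 3603600


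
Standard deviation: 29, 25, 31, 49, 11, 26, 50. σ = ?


Mean = 31.5714
Variance = 163.9592
SD = sqrt(163.9592) = 12.8047

SD = 12.8047


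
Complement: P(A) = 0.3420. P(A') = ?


P(not A) = 1 - 0.3420 = 0.6580

P(not A) = 0.6580


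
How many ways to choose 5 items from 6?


C(6,5) = 6!/(5! × 1!)
= 720/(120 × 1)
= 6

C(6,5) = 6


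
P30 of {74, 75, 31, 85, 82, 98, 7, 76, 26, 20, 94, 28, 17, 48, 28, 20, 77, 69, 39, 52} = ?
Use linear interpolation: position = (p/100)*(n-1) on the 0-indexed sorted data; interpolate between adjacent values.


Sorted: 7, 17, 20, 20, 26, 28, 28, 31, 39, 48, 52, 69, 74, 75, 76, 77, 82, 85, 94, 98
n = 20
Index = 30/100 * 19 = 5.7000
Lower = data[5] = 28, Upper = data[6] = 28
P30 = 28 + 0.7000*(0) = 28.0000

P30 = 28.0000


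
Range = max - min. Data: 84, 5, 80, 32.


Max = 84, Min = 5
Range = 84 - 5 = 79

Range = 79


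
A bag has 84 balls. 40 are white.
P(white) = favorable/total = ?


P = 40/84 = 0.4762

P = 0.4762


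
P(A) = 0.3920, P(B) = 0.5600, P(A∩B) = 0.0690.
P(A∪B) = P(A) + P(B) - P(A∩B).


P(A∪B) = 0.3920 + 0.5600 - 0.0690
= 0.9520 - 0.0690
= 0.8830

P(A∪B) = 0.8830


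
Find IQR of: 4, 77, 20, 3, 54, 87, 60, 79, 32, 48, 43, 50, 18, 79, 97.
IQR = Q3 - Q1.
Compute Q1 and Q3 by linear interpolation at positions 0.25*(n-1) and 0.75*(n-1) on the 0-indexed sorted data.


Sorted: 3, 4, 18, 20, 32, 43, 48, 50, 54, 60, 77, 79, 79, 87, 97
Q1 (25th %ile) = 26.0000
Q3 (75th %ile) = 78.0000
IQR = 78.0000 - 26.0000 = 52.0000

IQR = 52.0000


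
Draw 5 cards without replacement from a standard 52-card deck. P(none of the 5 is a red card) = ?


P(no red cards) = (26/52) × (25/51) × (24/50) × (23/49) × (22/48)
= 0.0253

P = 0.0253


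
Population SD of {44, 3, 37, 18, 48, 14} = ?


Mean = 27.3333
Variance = 275.8889
SD = sqrt(275.8889) = 16.6099

SD = 16.6099


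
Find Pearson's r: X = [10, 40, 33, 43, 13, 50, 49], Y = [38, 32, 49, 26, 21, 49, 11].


Mean X = 34.0000, Mean Y = 32.2857
SD X = 15.193984, SD Y = 13.155274
Cov = -3.857143
r = -3.857143/(15.193984*13.155274) = -0.0193

r = -0.0193


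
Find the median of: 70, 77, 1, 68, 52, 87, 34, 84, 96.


Sorted: 1, 34, 52, 68, 70, 77, 84, 87, 96
n = 9 (odd)
Middle value = 70

Median = 70


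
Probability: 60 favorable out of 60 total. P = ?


P = 60/60 = 1.0000

P = 1.0000


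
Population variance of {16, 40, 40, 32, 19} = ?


Mean = 29.4000
Squared deviations: 179.5600, 112.3600, 112.3600, 6.7600, 108.1600
Sum = 519.2000
Variance = 519.2000/5 = 103.8400

Variance = 103.8400


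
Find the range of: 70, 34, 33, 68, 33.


Max = 70, Min = 33
Range = 70 - 33 = 37

Range = 37


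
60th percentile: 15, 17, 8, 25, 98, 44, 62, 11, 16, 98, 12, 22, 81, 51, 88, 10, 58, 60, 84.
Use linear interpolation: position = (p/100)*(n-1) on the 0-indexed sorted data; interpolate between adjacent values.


Sorted: 8, 10, 11, 12, 15, 16, 17, 22, 25, 44, 51, 58, 60, 62, 81, 84, 88, 98, 98
n = 19
Index = 60/100 * 18 = 10.8000
Lower = data[10] = 51, Upper = data[11] = 58
P60 = 51 + 0.8000*(7) = 56.6000

P60 = 56.6000


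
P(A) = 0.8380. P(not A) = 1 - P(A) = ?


P(not A) = 1 - 0.8380 = 0.1620

P(not A) = 0.1620


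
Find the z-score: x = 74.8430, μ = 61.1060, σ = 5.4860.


z = (74.8430 - 61.1060)/5.4860
= 13.7370/5.4860
= 2.5040

z = 2.5040


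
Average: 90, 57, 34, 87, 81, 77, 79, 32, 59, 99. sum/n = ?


Sum = 90 + 57 + 34 + 87 + 81 + 77 + 79 + 32 + 59 + 99 = 695
n = 10
Mean = 695/10 = 69.5000

Mean = 69.5000


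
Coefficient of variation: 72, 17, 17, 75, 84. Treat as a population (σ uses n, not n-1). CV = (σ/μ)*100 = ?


Mean = 53.0000
SD = 29.6581
CV = (29.6581/53.0000)*100 = 55.9586%

CV = 55.9586%


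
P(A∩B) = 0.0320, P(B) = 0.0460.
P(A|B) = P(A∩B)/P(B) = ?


P(A|B) = 0.0320/0.0460 = 0.6957

P(A|B) = 0.6957


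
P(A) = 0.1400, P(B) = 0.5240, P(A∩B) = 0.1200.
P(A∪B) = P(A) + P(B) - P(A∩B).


P(A∪B) = 0.1400 + 0.5240 - 0.1200
= 0.6640 - 0.1200
= 0.5440

P(A∪B) = 0.5440


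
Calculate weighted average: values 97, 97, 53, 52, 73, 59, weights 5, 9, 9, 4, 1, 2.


Numerator = 97*5 + 97*9 + 53*9 + 52*4 + 73*1 + 59*2 = 2234
Denominator = 5 + 9 + 9 + 4 + 1 + 2 = 30
WM = 2234/30 = 74.4667

WM = 74.4667


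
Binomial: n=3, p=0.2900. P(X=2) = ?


C(3,2) = 3
p^2 = 0.084100
(1-p)^1 = 0.710000
P = 3 * 0.084100 * 0.710000 = 0.1791

P(X=2) = 0.1791


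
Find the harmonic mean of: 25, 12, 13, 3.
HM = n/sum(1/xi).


Sum of reciprocals = 1/25 + 1/12 + 1/13 + 1/3 = 0.533590
HM = 4/0.533590 = 7.4964

HM = 7.4964


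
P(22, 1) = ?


P(22,1) = 22!/21!
= 1124000727777607680000/51090942171709440000
= 22

P(22,1) = 22


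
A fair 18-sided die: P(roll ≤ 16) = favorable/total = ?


Favorable outcomes (roll ≤ 16): 16
Total outcomes = 18
P = 16/18 = 0.8889

P = 0.8889


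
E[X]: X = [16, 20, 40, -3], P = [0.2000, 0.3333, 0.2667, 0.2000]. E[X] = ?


E[X] = 16*0.2000 + 20*0.3333 + 40*0.2667 - 3*0.2000
= 3.2000 + 6.6660 + 10.6680 - 0.6000
= 19.9340

E[X] = 19.9340


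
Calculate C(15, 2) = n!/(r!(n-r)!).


C(15,2) = 15!/(2! × 13!)
= 1307674368000/(2 × 6227020800)
= 105

C(15,2) = 105


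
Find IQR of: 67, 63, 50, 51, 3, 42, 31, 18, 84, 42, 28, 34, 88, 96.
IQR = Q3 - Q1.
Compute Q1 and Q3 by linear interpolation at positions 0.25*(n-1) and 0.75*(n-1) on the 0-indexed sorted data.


Sorted: 3, 18, 28, 31, 34, 42, 42, 50, 51, 63, 67, 84, 88, 96
Q1 (25th %ile) = 31.7500
Q3 (75th %ile) = 66.0000
IQR = 66.0000 - 31.7500 = 34.2500

IQR = 34.2500


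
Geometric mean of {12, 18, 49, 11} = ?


Product = 12 × 18 × 49 × 11 = 116424
GM = 116424^(1/4) = 18.4719

GM = 18.4719


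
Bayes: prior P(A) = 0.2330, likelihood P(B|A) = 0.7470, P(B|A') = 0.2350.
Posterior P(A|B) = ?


P(B) = P(B|A)*P(A) + P(B|A')*P(A')
= 0.7470*0.2330 + 0.2350*0.7670
= 0.174051 + 0.180245 = 0.354296
P(A|B) = 0.174051/0.354296 = 0.4913

P(A|B) = 0.4913


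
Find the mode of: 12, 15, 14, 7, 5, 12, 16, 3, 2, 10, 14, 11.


Frequencies: 2:1, 3:1, 5:1, 7:1, 10:1, 11:1, 12:2, 14:2, 15:1, 16:1
Max frequency = 2
Mode = 12, 14

Mode = 12, 14


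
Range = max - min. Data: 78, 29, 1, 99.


Max = 99, Min = 1
Range = 99 - 1 = 98

Range = 98


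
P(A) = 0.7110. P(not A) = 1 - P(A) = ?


P(not A) = 1 - 0.7110 = 0.2890

P(not A) = 0.2890


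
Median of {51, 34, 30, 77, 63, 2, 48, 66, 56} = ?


Sorted: 2, 30, 34, 48, 51, 56, 63, 66, 77
n = 9 (odd)
Middle value = 51

Median = 51


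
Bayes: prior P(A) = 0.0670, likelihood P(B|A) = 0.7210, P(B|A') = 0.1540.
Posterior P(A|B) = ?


P(B) = P(B|A)*P(A) + P(B|A')*P(A')
= 0.7210*0.0670 + 0.1540*0.9330
= 0.048307 + 0.143682 = 0.191989
P(A|B) = 0.048307/0.191989 = 0.2516

P(A|B) = 0.2516


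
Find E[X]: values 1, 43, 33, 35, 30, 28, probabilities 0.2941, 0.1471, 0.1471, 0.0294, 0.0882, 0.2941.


E[X] = 1*0.2941 + 43*0.1471 + 33*0.1471 + 35*0.0294 + 30*0.0882 + 28*0.2941
= 0.2941 + 6.3253 + 4.8543 + 1.0290 + 2.6460 + 8.2348
= 23.3835

E[X] = 23.3835


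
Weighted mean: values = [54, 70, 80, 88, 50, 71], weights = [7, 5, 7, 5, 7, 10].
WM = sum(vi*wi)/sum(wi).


Numerator = 54*7 + 70*5 + 80*7 + 88*5 + 50*7 + 71*10 = 2788
Denominator = 7 + 5 + 7 + 5 + 7 + 10 = 41
WM = 2788/41 = 68.0000

WM = 68.0000


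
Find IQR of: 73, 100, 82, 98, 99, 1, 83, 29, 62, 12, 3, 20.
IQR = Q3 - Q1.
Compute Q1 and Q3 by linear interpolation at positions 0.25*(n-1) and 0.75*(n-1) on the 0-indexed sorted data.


Sorted: 1, 3, 12, 20, 29, 62, 73, 82, 83, 98, 99, 100
Q1 (25th %ile) = 18.0000
Q3 (75th %ile) = 86.7500
IQR = 86.7500 - 18.0000 = 68.7500

IQR = 68.7500


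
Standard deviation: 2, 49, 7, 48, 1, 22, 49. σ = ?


Mean = 25.4286
Variance = 445.3878
SD = sqrt(445.3878) = 21.1042

SD = 21.1042


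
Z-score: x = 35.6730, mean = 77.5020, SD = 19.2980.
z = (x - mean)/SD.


z = (35.6730 - 77.5020)/19.2980
= -41.8290/19.2980
= -2.1675

z = -2.1675


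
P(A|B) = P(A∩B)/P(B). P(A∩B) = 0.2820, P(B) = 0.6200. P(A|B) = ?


P(A|B) = 0.2820/0.6200 = 0.4548

P(A|B) = 0.4548


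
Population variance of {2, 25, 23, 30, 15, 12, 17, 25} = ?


Mean = 18.6250
Squared deviations: 276.3906, 40.6406, 19.1406, 129.3906, 13.1406, 43.8906, 2.6406, 40.6406
Sum = 565.8750
Variance = 565.8750/8 = 70.7344

Variance = 70.7344


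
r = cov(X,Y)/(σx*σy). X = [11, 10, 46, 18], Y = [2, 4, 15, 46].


Mean X = 21.2500, Mean Y = 16.7500
SD X = 14.618054, SD Y = 17.597940
Cov = 39.062500
r = 39.062500/(14.618054*17.597940) = 0.1518

r = 0.1518


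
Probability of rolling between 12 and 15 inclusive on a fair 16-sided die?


Favorable outcomes (12 ≤ roll ≤ 15): 4
Total outcomes = 16
P = 4/16 = 0.2500

P = 0.2500


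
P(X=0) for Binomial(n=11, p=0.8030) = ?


C(11,0) = 1
p^0 = 1.000000
(1-p)^11 = 1.734317e-08
P = 1 * 1.000000 * 1.734317e-08 = 1.7343e-08

P(X=0) = 1.7343e-08


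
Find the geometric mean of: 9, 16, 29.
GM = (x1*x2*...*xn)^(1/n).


Product = 9 × 16 × 29 = 4176
GM = 4176^(1/3) = 16.1035

GM = 16.1035


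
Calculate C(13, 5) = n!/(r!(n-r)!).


C(13,5) = 13!/(5! × 8!)
= 6227020800/(120 × 40320)
= 1287

C(13,5) = 1287


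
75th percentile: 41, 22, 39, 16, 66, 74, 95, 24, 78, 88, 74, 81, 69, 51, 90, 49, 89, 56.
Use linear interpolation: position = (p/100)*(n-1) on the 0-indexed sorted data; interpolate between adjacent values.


Sorted: 16, 22, 24, 39, 41, 49, 51, 56, 66, 69, 74, 74, 78, 81, 88, 89, 90, 95
n = 18
Index = 75/100 * 17 = 12.7500
Lower = data[12] = 78, Upper = data[13] = 81
P75 = 78 + 0.7500*(3) = 80.2500

P75 = 80.2500


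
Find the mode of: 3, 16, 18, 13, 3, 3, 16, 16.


Frequencies: 3:3, 13:1, 16:3, 18:1
Max frequency = 3
Mode = 3, 16

Mode = 3, 16


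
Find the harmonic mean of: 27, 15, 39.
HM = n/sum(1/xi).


Sum of reciprocals = 1/27 + 1/15 + 1/39 = 0.129345
HM = 3/0.129345 = 23.1938

HM = 23.1938


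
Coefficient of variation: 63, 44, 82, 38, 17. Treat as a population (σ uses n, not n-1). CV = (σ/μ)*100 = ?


Mean = 48.8000
SD = 22.1576
CV = (22.1576/48.8000)*100 = 45.4050%

CV = 45.4050%


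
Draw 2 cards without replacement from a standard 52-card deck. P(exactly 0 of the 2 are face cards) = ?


Hypergeometric: P(X=0) = C(12,0)·C(40,2) / C(52,2)
= 1 × 780 / 1326
= 780/1326 = 0.5882

P = 0.5882


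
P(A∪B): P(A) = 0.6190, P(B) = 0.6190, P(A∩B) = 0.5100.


P(A∪B) = 0.6190 + 0.6190 - 0.5100
= 1.2380 - 0.5100
= 0.7280

P(A∪B) = 0.7280


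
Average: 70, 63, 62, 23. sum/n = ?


Sum = 70 + 63 + 62 + 23 = 218
n = 4
Mean = 218/4 = 54.5000

Mean = 54.5000


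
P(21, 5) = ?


P(21,5) = 21!/16!
= 51090942171709440000/20922789888000
= 2441880

P(21,5) = 2441880


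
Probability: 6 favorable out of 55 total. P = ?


P = 6/55 = 0.1091

P = 0.1091


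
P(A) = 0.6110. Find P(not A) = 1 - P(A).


P(not A) = 1 - 0.6110 = 0.3890

P(not A) = 0.3890


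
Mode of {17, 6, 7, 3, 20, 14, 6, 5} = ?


Frequencies: 3:1, 5:1, 6:2, 7:1, 14:1, 17:1, 20:1
Max frequency = 2
Mode = 6

Mode = 6


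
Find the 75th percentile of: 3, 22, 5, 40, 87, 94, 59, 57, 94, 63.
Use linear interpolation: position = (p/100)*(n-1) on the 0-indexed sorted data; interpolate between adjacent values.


Sorted: 3, 5, 22, 40, 57, 59, 63, 87, 94, 94
n = 10
Index = 75/100 * 9 = 6.7500
Lower = data[6] = 63, Upper = data[7] = 87
P75 = 63 + 0.7500*(24) = 81.0000

P75 = 81.0000


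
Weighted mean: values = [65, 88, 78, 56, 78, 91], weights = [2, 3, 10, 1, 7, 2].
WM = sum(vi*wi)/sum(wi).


Numerator = 65*2 + 88*3 + 78*10 + 56*1 + 78*7 + 91*2 = 1958
Denominator = 2 + 3 + 10 + 1 + 7 + 2 = 25
WM = 1958/25 = 78.3200

WM = 78.3200


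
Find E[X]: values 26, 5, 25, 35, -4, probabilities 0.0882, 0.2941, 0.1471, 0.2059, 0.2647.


E[X] = 26*0.0882 + 5*0.2941 + 25*0.1471 + 35*0.2059 - 4*0.2647
= 2.2932 + 1.4705 + 3.6775 + 7.2065 - 1.0588
= 13.5889

E[X] = 13.5889


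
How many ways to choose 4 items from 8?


C(8,4) = 8!/(4! × 4!)
= 40320/(24 × 24)
= 70

C(8,4) = 70


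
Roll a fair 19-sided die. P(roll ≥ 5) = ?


Favorable outcomes (roll ≥ 5): 15
Total outcomes = 19
P = 15/19 = 0.7895

P = 0.7895


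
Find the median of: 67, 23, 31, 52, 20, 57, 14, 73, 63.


Sorted: 14, 20, 23, 31, 52, 57, 63, 67, 73
n = 9 (odd)
Middle value = 52

Median = 52


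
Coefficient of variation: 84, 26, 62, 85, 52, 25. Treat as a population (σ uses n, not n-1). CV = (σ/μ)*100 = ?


Mean = 55.6667
SD = 24.2808
CV = (24.2808/55.6667)*100 = 43.6181%

CV = 43.6181%


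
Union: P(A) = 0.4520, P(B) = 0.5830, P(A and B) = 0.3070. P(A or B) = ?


P(A∪B) = 0.4520 + 0.5830 - 0.3070
= 1.0350 - 0.3070
= 0.7280

P(A∪B) = 0.7280


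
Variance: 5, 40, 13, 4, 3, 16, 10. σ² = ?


Mean = 13.0000
Squared deviations: 64.0000, 729.0000, 0, 81.0000, 100.0000, 9.0000, 9.0000
Sum = 992.0000
Variance = 992.0000/7 = 141.7143

Variance = 141.7143


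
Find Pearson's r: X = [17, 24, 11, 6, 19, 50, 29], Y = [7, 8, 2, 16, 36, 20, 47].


Mean X = 22.2857, Mean Y = 19.4286
SD X = 13.349310, SD Y = 15.286382
Cov = 63.591837
r = 63.591837/(13.349310*15.286382) = 0.3116

r = 0.3116


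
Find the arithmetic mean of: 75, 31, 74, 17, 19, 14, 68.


Sum = 75 + 31 + 74 + 17 + 19 + 14 + 68 = 298
n = 7
Mean = 298/7 = 42.5714

Mean = 42.5714


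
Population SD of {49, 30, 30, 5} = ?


Mean = 28.5000
Variance = 244.2500
SD = sqrt(244.2500) = 15.6285

SD = 15.6285


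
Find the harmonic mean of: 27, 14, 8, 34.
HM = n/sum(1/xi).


Sum of reciprocals = 1/27 + 1/14 + 1/8 + 1/34 = 0.262877
HM = 4/0.262877 = 15.2162

HM = 15.2162


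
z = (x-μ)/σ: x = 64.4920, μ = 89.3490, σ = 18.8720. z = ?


z = (64.4920 - 89.3490)/18.8720
= -24.8570/18.8720
= -1.3171

z = -1.3171


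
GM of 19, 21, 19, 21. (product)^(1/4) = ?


Product = 19 × 21 × 19 × 21 = 159201
GM = 159201^(1/4) = 19.9750

GM = 19.9750


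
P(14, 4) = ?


P(14,4) = 14!/10!
= 87178291200/3628800
= 24024

P(14,4) = 24024


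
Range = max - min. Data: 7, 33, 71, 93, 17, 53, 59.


Max = 93, Min = 7
Range = 93 - 7 = 86

Range = 86


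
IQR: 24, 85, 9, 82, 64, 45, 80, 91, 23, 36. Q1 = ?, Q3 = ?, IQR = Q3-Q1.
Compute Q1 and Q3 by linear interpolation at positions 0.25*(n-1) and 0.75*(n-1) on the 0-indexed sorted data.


Sorted: 9, 23, 24, 36, 45, 64, 80, 82, 85, 91
Q1 (25th %ile) = 27.0000
Q3 (75th %ile) = 81.5000
IQR = 81.5000 - 27.0000 = 54.5000

IQR = 54.5000


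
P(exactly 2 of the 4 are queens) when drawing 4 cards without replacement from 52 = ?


Hypergeometric: P(X=2) = C(4,2)·C(48,2) / C(52,4)
= 6 × 1128 / 270725
= 6768/270725 = 0.0250

P = 0.0250


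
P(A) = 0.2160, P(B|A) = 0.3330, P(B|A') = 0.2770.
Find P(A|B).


P(B) = P(B|A)*P(A) + P(B|A')*P(A')
= 0.3330*0.2160 + 0.2770*0.7840
= 0.071928 + 0.217168 = 0.289096
P(A|B) = 0.071928/0.289096 = 0.2488

P(A|B) = 0.2488


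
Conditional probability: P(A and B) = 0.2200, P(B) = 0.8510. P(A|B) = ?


P(A|B) = 0.2200/0.8510 = 0.2585

P(A|B) = 0.2585


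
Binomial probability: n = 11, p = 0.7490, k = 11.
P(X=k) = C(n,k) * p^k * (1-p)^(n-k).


C(11,11) = 1
p^11 = 0.041620
(1-p)^0 = 1.000000
P = 1 * 0.041620 * 1.000000 = 0.0416

P(X=11) = 0.0416


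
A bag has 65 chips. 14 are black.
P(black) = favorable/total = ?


P = 14/65 = 0.2154

P = 0.2154


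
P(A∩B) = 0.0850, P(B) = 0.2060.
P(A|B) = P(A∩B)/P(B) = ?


P(A|B) = 0.0850/0.2060 = 0.4126

P(A|B) = 0.4126


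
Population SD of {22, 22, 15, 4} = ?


Mean = 15.7500
Variance = 54.1875
SD = sqrt(54.1875) = 7.3612

SD = 7.3612


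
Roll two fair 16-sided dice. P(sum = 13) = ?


Total outcomes = 16×16 = 256
Favorable (sum = 13): 12
P = 12/256 = 0.0469

P = 0.0469


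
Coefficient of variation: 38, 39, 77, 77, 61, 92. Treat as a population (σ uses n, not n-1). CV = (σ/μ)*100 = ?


Mean = 64.0000
SD = 20.1329
CV = (20.1329/64.0000)*100 = 31.4576%

CV = 31.4576%


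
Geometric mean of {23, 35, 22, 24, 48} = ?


Product = 23 × 35 × 22 × 24 × 48 = 20401920
GM = 20401920^(1/5) = 28.9690

GM = 28.9690


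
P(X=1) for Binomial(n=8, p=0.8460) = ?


C(8,1) = 8
p^1 = 0.846000
(1-p)^7 = 2.054211e-06
P = 8 * 0.846000 * 2.054211e-06 = 1.3903e-05

P(X=1) = 1.3903e-05


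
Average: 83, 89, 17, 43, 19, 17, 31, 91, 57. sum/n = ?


Sum = 83 + 89 + 17 + 43 + 19 + 17 + 31 + 91 + 57 = 447
n = 9
Mean = 447/9 = 49.6667

Mean = 49.6667


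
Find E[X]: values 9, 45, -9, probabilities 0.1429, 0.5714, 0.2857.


E[X] = 9*0.1429 + 45*0.5714 - 9*0.2857
= 1.2861 + 25.7130 - 2.5713
= 24.4278

E[X] = 24.4278


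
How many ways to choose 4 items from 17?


C(17,4) = 17!/(4! × 13!)
= 355687428096000/(24 × 6227020800)
= 2380

C(17,4) = 2380


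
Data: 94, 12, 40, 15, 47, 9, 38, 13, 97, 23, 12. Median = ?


Sorted: 9, 12, 12, 13, 15, 23, 38, 40, 47, 94, 97
n = 11 (odd)
Middle value = 23

Median = 23


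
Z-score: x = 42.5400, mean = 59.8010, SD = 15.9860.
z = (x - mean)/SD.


z = (42.5400 - 59.8010)/15.9860
= -17.2610/15.9860
= -1.0798

z = -1.0798


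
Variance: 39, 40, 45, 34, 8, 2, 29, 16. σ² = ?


Mean = 26.6250
Squared deviations: 153.1406, 178.8906, 337.6406, 54.3906, 346.8906, 606.3906, 5.6406, 112.8906
Sum = 1795.8750
Variance = 1795.8750/8 = 224.4844

Variance = 224.4844


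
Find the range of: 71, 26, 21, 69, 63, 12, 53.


Max = 71, Min = 12
Range = 71 - 12 = 59

Range = 59


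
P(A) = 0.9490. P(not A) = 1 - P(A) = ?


P(not A) = 1 - 0.9490 = 0.0510

P(not A) = 0.0510


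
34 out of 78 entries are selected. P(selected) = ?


P = 34/78 = 0.4359

P = 0.4359


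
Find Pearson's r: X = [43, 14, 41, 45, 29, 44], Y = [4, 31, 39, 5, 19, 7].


Mean X = 36.0000, Mean Y = 17.5000
SD X = 11.195237, SD Y = 13.512340
Cov = -81.833333
r = -81.833333/(11.195237*13.512340) = -0.5410

r = -0.5410


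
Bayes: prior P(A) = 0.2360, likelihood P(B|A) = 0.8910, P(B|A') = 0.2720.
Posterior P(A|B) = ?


P(B) = P(B|A)*P(A) + P(B|A')*P(A')
= 0.8910*0.2360 + 0.2720*0.7640
= 0.210276 + 0.207808 = 0.418084
P(A|B) = 0.210276/0.418084 = 0.5030

P(A|B) = 0.5030


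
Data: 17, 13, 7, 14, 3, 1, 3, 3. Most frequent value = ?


Frequencies: 1:1, 3:3, 7:1, 13:1, 14:1, 17:1
Max frequency = 3
Mode = 3

Mode = 3


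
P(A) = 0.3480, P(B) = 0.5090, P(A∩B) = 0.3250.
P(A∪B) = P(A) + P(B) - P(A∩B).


P(A∪B) = 0.3480 + 0.5090 - 0.3250
= 0.8570 - 0.3250
= 0.5320

P(A∪B) = 0.5320


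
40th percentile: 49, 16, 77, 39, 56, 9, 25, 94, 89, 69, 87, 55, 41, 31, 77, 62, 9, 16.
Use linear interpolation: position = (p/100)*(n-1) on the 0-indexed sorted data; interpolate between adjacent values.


Sorted: 9, 9, 16, 16, 25, 31, 39, 41, 49, 55, 56, 62, 69, 77, 77, 87, 89, 94
n = 18
Index = 40/100 * 17 = 6.8000
Lower = data[6] = 39, Upper = data[7] = 41
P40 = 39 + 0.8000*(2) = 40.6000

P40 = 40.6000


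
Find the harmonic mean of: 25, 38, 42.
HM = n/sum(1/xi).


Sum of reciprocals = 1/25 + 1/38 + 1/42 = 0.090125
HM = 3/0.090125 = 33.2870

HM = 33.2870


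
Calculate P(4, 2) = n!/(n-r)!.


P(4,2) = 4!/2!
= 24/2
= 12

P(4,2) = 12


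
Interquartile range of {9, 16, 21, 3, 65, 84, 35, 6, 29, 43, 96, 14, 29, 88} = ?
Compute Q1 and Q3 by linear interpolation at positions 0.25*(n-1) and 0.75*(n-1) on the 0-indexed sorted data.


Sorted: 3, 6, 9, 14, 16, 21, 29, 29, 35, 43, 65, 84, 88, 96
Q1 (25th %ile) = 14.5000
Q3 (75th %ile) = 59.5000
IQR = 59.5000 - 14.5000 = 45.0000

IQR = 45.0000


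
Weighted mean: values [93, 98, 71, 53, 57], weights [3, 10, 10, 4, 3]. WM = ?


Numerator = 93*3 + 98*10 + 71*10 + 53*4 + 57*3 = 2352
Denominator = 3 + 10 + 10 + 4 + 3 = 30
WM = 2352/30 = 78.4000

WM = 78.4000


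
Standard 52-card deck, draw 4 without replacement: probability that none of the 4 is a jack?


P(no jacks) = (48/52) × (47/51) × (46/50) × (45/49)
= 0.7187

P = 0.7187


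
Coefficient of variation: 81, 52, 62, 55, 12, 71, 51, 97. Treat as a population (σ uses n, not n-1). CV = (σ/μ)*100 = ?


Mean = 60.1250
SD = 23.4757
CV = (23.4757/60.1250)*100 = 39.0449%

CV = 39.0449%


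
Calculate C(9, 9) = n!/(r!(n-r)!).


C(9,9) = 9!/(9! × 0!)
= 362880/(362880 × 1)
= 1

C(9,9) = 1


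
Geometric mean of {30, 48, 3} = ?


Product = 30 × 48 × 3 = 4320
GM = 4320^(1/3) = 16.2865

GM = 16.2865


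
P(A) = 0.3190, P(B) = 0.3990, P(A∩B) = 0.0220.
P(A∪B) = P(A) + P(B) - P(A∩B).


P(A∪B) = 0.3190 + 0.3990 - 0.0220
= 0.7180 - 0.0220
= 0.6960

P(A∪B) = 0.6960


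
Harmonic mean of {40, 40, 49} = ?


Sum of reciprocals = 1/40 + 1/40 + 1/49 = 0.070408
HM = 3/0.070408 = 42.6087

HM = 42.6087


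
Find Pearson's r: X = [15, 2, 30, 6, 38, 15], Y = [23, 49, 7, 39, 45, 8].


Mean X = 17.6667, Mean Y = 28.5000
SD X = 12.657892, SD Y = 16.909071
Cov = -50.666667
r = -50.666667/(12.657892*16.909071) = -0.2367

r = -0.2367


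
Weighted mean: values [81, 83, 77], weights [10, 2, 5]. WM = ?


Numerator = 81*10 + 83*2 + 77*5 = 1361
Denominator = 10 + 2 + 5 = 17
WM = 1361/17 = 80.0588

WM = 80.0588


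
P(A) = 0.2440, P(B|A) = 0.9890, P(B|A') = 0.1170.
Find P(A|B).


P(B) = P(B|A)*P(A) + P(B|A')*P(A')
= 0.9890*0.2440 + 0.1170*0.7560
= 0.241316 + 0.088452 = 0.329768
P(A|B) = 0.241316/0.329768 = 0.7318

P(A|B) = 0.7318


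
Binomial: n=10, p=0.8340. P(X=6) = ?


C(10,6) = 210
p^6 = 0.336509
(1-p)^4 = 0.000759
P = 210 * 0.336509 * 0.000759 = 0.0537

P(X=6) = 0.0537


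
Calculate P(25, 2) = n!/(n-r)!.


P(25,2) = 25!/23!
= 15511210043330985984000000/25852016738884976640000
= 600

P(25,2) = 600


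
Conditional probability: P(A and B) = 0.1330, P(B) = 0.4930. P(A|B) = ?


P(A|B) = 0.1330/0.4930 = 0.2698

P(A|B) = 0.2698


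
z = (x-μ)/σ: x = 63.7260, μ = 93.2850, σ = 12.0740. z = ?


z = (63.7260 - 93.2850)/12.0740
= -29.5590/12.0740
= -2.4482

z = -2.4482


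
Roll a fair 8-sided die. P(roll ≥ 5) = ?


Favorable outcomes (roll ≥ 5): 4
Total outcomes = 8
P = 4/8 = 0.5000

P = 0.5000


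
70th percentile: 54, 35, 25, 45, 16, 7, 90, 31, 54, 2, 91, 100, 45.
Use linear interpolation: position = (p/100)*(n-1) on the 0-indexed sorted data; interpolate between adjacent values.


Sorted: 2, 7, 16, 25, 31, 35, 45, 45, 54, 54, 90, 91, 100
n = 13
Index = 70/100 * 12 = 8.4000
Lower = data[8] = 54, Upper = data[9] = 54
P70 = 54 + 0.4000*(0) = 54.0000

P70 = 54.0000


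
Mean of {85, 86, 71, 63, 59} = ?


Sum = 85 + 86 + 71 + 63 + 59 = 364
n = 5
Mean = 364/5 = 72.8000

Mean = 72.8000


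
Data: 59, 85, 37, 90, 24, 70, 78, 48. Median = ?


Sorted: 24, 37, 48, 59, 70, 78, 85, 90
n = 8 (even)
Middle values: 59 and 70
Median = (59+70)/2 = 64.5000

Median = 64.5000


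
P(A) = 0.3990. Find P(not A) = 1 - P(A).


P(not A) = 1 - 0.3990 = 0.6010

P(not A) = 0.6010


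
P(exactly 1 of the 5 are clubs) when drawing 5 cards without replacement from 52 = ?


Hypergeometric: P(X=1) = C(13,1)·C(39,4) / C(52,5)
= 13 × 82251 / 2598960
= 1069263/2598960 = 0.4114

P = 0.4114


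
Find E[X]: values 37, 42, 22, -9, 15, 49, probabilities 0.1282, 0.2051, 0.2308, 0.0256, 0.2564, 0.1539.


E[X] = 37*0.1282 + 42*0.2051 + 22*0.2308 - 9*0.0256 + 15*0.2564 + 49*0.1539
= 4.7434 + 8.6142 + 5.0776 - 0.2304 + 3.8460 + 7.5411
= 29.5919

E[X] = 29.5919


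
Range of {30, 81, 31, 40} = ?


Max = 81, Min = 30
Range = 81 - 30 = 51

Range = 51


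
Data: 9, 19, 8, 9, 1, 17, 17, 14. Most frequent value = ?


Frequencies: 1:1, 8:1, 9:2, 14:1, 17:2, 19:1
Max frequency = 2
Mode = 9, 17

Mode = 9, 17


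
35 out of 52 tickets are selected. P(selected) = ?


P = 35/52 = 0.6731

P = 0.6731


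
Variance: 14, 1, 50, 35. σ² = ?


Mean = 25.0000
Squared deviations: 121.0000, 576.0000, 625.0000, 100.0000
Sum = 1422.0000
Variance = 1422.0000/4 = 355.5000

Variance = 355.5000


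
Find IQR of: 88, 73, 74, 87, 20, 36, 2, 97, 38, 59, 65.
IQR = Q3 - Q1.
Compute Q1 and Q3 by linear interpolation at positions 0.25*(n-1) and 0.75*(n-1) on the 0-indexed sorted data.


Sorted: 2, 20, 36, 38, 59, 65, 73, 74, 87, 88, 97
Q1 (25th %ile) = 37.0000
Q3 (75th %ile) = 80.5000
IQR = 80.5000 - 37.0000 = 43.5000

IQR = 43.5000


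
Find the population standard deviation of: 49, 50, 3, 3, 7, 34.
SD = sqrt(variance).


Mean = 24.3333
Variance = 428.5556
SD = sqrt(428.5556) = 20.7016

SD = 20.7016


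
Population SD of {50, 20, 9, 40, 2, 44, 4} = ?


Mean = 24.1429
Variance = 350.9796
SD = sqrt(350.9796) = 18.7344

SD = 18.7344


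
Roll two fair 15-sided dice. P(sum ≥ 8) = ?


Total outcomes = 15×15 = 225
Favorable (sum ≥ 8): 204
P = 204/225 = 0.9067

P = 0.9067


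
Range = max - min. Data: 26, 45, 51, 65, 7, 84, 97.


Max = 97, Min = 7
Range = 97 - 7 = 90

Range = 90


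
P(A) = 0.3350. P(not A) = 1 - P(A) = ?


P(not A) = 1 - 0.3350 = 0.6650

P(not A) = 0.6650


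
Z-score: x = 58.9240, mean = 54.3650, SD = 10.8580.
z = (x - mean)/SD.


z = (58.9240 - 54.3650)/10.8580
= 4.5590/10.8580
= 0.4199

z = 0.4199


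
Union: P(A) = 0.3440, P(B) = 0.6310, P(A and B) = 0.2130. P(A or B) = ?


P(A∪B) = 0.3440 + 0.6310 - 0.2130
= 0.9750 - 0.2130
= 0.7620

P(A∪B) = 0.7620


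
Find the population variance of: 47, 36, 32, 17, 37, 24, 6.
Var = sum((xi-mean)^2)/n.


Mean = 28.4286
Squared deviations: 344.8980, 57.3265, 12.7551, 130.6122, 73.4694, 19.6122, 503.0408
Sum = 1141.7143
Variance = 1141.7143/7 = 163.1020

Variance = 163.1020


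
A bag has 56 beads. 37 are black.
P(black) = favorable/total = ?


P = 37/56 = 0.6607

P = 0.6607


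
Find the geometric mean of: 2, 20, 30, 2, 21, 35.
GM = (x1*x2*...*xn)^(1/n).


Product = 2 × 20 × 30 × 2 × 21 × 35 = 1764000
GM = 1764000^(1/6) = 10.9922

GM = 10.9922


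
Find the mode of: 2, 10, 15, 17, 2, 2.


Frequencies: 2:3, 10:1, 15:1, 17:1
Max frequency = 3
Mode = 2

Mode = 2


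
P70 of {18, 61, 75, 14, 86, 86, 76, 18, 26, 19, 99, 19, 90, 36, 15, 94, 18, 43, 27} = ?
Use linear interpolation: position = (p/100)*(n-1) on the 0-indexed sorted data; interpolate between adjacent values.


Sorted: 14, 15, 18, 18, 18, 19, 19, 26, 27, 36, 43, 61, 75, 76, 86, 86, 90, 94, 99
n = 19
Index = 70/100 * 18 = 12.6000
Lower = data[12] = 75, Upper = data[13] = 76
P70 = 75 + 0.6000*(1) = 75.6000

P70 = 75.6000


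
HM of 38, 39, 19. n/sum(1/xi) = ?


Sum of reciprocals = 1/38 + 1/39 + 1/19 = 0.104588
HM = 3/0.104588 = 28.6839

HM = 28.6839


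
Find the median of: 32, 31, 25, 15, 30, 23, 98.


Sorted: 15, 23, 25, 30, 31, 32, 98
n = 7 (odd)
Middle value = 30

Median = 30


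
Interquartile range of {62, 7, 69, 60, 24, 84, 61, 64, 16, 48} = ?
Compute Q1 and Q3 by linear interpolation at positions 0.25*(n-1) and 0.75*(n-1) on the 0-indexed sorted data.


Sorted: 7, 16, 24, 48, 60, 61, 62, 64, 69, 84
Q1 (25th %ile) = 30.0000
Q3 (75th %ile) = 63.5000
IQR = 63.5000 - 30.0000 = 33.5000

IQR = 33.5000


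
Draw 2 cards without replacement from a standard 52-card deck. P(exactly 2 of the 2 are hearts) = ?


Hypergeometric: P(X=2) = C(13,2)·C(39,0) / C(52,2)
= 78 × 1 / 1326
= 78/1326 = 0.0588

P = 0.0588


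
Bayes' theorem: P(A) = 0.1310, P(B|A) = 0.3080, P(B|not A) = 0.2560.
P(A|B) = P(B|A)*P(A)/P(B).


P(B) = P(B|A)*P(A) + P(B|A')*P(A')
= 0.3080*0.1310 + 0.2560*0.8690
= 0.040348 + 0.222464 = 0.262812
P(A|B) = 0.040348/0.262812 = 0.1535

P(A|B) = 0.1535


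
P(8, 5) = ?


P(8,5) = 8!/3!
= 40320/6
= 6720

P(8,5) = 6720


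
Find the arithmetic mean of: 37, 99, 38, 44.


Sum = 37 + 99 + 38 + 44 = 218
n = 4
Mean = 218/4 = 54.5000

Mean = 54.5000


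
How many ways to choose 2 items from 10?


C(10,2) = 10!/(2! × 8!)
= 3628800/(2 × 40320)
= 45

C(10,2) = 45


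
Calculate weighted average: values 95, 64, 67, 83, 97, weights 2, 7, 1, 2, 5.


Numerator = 95*2 + 64*7 + 67*1 + 83*2 + 97*5 = 1356
Denominator = 2 + 7 + 1 + 2 + 5 = 17
WM = 1356/17 = 79.7647

WM = 79.7647


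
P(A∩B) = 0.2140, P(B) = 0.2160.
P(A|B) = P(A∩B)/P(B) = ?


P(A|B) = 0.2140/0.2160 = 0.9907

P(A|B) = 0.9907


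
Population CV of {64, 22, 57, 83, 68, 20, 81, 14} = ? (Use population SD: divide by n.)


Mean = 51.1250
SD = 26.4312
CV = (26.4312/51.1250)*100 = 51.6992%

CV = 51.6992%


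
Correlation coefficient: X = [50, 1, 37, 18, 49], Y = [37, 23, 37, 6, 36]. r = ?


Mean X = 31.0000, Mean Y = 27.8000
SD X = 18.920888, SD Y = 12.122706
Cov = 161.000000
r = 161.000000/(18.920888*12.122706) = 0.7019

r = 0.7019


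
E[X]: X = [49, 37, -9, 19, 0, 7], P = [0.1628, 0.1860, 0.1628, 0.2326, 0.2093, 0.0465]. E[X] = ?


E[X] = 49*0.1628 + 37*0.1860 - 9*0.1628 + 19*0.2326 + 0*0.2093 + 7*0.0465
= 7.9772 + 6.8820 - 1.4652 + 4.4194 + 0 + 0.3255
= 18.1389

E[X] = 18.1389


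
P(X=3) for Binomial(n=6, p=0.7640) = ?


C(6,3) = 20
p^3 = 0.445944
(1-p)^3 = 0.013144
P = 20 * 0.445944 * 0.013144 = 0.1172

P(X=3) = 0.1172


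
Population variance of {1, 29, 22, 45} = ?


Mean = 24.2500
Squared deviations: 540.5625, 22.5625, 5.0625, 430.5625
Sum = 998.7500
Variance = 998.7500/4 = 249.6875

Variance = 249.6875


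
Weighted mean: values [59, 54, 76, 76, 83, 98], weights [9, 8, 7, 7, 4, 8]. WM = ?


Numerator = 59*9 + 54*8 + 76*7 + 76*7 + 83*4 + 98*8 = 3143
Denominator = 9 + 8 + 7 + 7 + 4 + 8 = 43
WM = 3143/43 = 73.0930

WM = 73.0930


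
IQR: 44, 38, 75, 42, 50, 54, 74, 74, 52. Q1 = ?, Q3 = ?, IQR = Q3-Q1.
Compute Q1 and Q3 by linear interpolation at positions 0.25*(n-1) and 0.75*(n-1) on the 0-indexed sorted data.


Sorted: 38, 42, 44, 50, 52, 54, 74, 74, 75
Q1 (25th %ile) = 44.0000
Q3 (75th %ile) = 74.0000
IQR = 74.0000 - 44.0000 = 30.0000

IQR = 30.0000


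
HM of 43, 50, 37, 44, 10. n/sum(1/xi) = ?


Sum of reciprocals = 1/43 + 1/50 + 1/37 + 1/44 + 1/10 = 0.193010
HM = 5/0.193010 = 25.9054

HM = 25.9054


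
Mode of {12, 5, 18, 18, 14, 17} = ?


Frequencies: 5:1, 12:1, 14:1, 17:1, 18:2
Max frequency = 2
Mode = 18

Mode = 18


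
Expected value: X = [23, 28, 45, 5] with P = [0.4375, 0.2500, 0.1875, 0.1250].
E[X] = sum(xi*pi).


E[X] = 23*0.4375 + 28*0.2500 + 45*0.1875 + 5*0.1250
= 10.0625 + 7.0000 + 8.4375 + 0.6250
= 26.1250

E[X] = 26.1250


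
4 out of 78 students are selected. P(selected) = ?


P = 4/78 = 0.0513

P = 0.0513


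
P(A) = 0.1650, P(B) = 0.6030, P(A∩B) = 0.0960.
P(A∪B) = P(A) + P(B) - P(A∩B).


P(A∪B) = 0.1650 + 0.6030 - 0.0960
= 0.7680 - 0.0960
= 0.6720

P(A∪B) = 0.6720


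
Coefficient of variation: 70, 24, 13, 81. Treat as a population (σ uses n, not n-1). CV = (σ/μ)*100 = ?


Mean = 47.0000
SD = 29.0259
CV = (29.0259/47.0000)*100 = 61.7571%

CV = 61.7571%


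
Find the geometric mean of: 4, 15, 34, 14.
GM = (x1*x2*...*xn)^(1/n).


Product = 4 × 15 × 34 × 14 = 28560
GM = 28560^(1/4) = 12.9999

GM = 12.9999


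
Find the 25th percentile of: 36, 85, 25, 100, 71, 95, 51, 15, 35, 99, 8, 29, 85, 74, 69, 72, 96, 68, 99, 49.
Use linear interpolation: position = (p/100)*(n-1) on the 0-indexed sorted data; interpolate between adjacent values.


Sorted: 8, 15, 25, 29, 35, 36, 49, 51, 68, 69, 71, 72, 74, 85, 85, 95, 96, 99, 99, 100
n = 20
Index = 25/100 * 19 = 4.7500
Lower = data[4] = 35, Upper = data[5] = 36
P25 = 35 + 0.7500*(1) = 35.7500

P25 = 35.7500


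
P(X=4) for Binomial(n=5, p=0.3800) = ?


C(5,4) = 5
p^4 = 0.020851
(1-p)^1 = 0.620000
P = 5 * 0.020851 * 0.620000 = 0.0646

P(X=4) = 0.0646


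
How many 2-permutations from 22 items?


P(22,2) = 22!/20!
= 1124000727777607680000/2432902008176640000
= 462

P(22,2) = 462


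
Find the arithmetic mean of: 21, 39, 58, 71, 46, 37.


Sum = 21 + 39 + 58 + 71 + 46 + 37 = 272
n = 6
Mean = 272/6 = 45.3333

Mean = 45.3333


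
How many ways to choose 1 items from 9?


C(9,1) = 9!/(1! × 8!)
= 362880/(1 × 40320)
= 9

C(9,1) = 9


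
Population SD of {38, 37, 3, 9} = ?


Mean = 21.7500
Variance = 252.6875
SD = sqrt(252.6875) = 15.8961

SD = 15.8961


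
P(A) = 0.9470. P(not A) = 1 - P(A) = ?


P(not A) = 1 - 0.9470 = 0.0530

P(not A) = 0.0530


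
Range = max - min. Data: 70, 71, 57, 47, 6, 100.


Max = 100, Min = 6
Range = 100 - 6 = 94

Range = 94


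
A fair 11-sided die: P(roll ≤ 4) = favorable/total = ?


Favorable outcomes (roll ≤ 4): 4
Total outcomes = 11
P = 4/11 = 0.3636

P = 0.3636


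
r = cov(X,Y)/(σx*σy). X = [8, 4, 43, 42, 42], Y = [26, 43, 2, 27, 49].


Mean X = 27.8000, Mean Y = 29.4000
SD X = 17.848249, SD Y = 16.353593
Cov = -85.720000
r = -85.720000/(17.848249*16.353593) = -0.2937

r = -0.2937


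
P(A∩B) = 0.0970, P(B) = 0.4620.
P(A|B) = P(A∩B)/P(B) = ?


P(A|B) = 0.0970/0.4620 = 0.2100

P(A|B) = 0.2100


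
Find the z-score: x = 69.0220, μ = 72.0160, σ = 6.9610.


z = (69.0220 - 72.0160)/6.9610
= -2.9940/6.9610
= -0.4301

z = -0.4301


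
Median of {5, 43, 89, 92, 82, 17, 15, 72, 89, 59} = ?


Sorted: 5, 15, 17, 43, 59, 72, 82, 89, 89, 92
n = 10 (even)
Middle values: 59 and 72
Median = (59+72)/2 = 65.5000

Median = 65.5000


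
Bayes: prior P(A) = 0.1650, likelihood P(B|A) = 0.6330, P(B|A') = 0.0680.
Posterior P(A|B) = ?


P(B) = P(B|A)*P(A) + P(B|A')*P(A')
= 0.6330*0.1650 + 0.0680*0.8350
= 0.104445 + 0.056780 = 0.161225
P(A|B) = 0.104445/0.161225 = 0.6478

P(A|B) = 0.6478


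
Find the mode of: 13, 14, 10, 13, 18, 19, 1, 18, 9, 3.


Frequencies: 1:1, 3:1, 9:1, 10:1, 13:2, 14:1, 18:2, 19:1
Max frequency = 2
Mode = 13, 18

Mode = 13, 18


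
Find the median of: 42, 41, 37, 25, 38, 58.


Sorted: 25, 37, 38, 41, 42, 58
n = 6 (even)
Middle values: 38 and 41
Median = (38+41)/2 = 39.5000

Median = 39.5000


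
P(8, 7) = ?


P(8,7) = 8!/1!
= 40320/1
= 40320

P(8,7) = 40320


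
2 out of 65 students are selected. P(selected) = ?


P = 2/65 = 0.0308

P = 0.0308


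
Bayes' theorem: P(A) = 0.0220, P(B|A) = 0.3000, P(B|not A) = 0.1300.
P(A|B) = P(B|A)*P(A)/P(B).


P(B) = P(B|A)*P(A) + P(B|A')*P(A')
= 0.3000*0.0220 + 0.1300*0.9780
= 0.006600 + 0.127140 = 0.133740
P(A|B) = 0.006600/0.133740 = 0.0493

P(A|B) = 0.0493


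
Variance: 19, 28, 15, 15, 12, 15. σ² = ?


Mean = 17.3333
Squared deviations: 2.7778, 113.7778, 5.4444, 5.4444, 28.4444, 5.4444
Sum = 161.3333
Variance = 161.3333/6 = 26.8889

Variance = 26.8889


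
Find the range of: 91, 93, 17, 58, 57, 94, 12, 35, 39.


Max = 94, Min = 12
Range = 94 - 12 = 82

Range = 82


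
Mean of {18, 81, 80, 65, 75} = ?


Sum = 18 + 81 + 80 + 65 + 75 = 319
n = 5
Mean = 319/5 = 63.8000

Mean = 63.8000


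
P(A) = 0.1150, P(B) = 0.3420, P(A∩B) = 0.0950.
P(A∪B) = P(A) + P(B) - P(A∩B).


P(A∪B) = 0.1150 + 0.3420 - 0.0950
= 0.4570 - 0.0950
= 0.3620

P(A∪B) = 0.3620


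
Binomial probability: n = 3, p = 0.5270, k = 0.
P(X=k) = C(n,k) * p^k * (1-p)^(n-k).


C(3,0) = 1
p^0 = 1.000000
(1-p)^3 = 0.105824
P = 1 * 1.000000 * 0.105824 = 0.1058

P(X=0) = 0.1058


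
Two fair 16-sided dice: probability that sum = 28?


Total outcomes = 16×16 = 256
Favorable (sum = 28): 5
P = 5/256 = 0.0195

P = 0.0195


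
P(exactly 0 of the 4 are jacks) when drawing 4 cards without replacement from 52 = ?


Hypergeometric: P(X=0) = C(4,0)·C(48,4) / C(52,4)
= 1 × 194580 / 270725
= 194580/270725 = 0.7187

P = 0.7187


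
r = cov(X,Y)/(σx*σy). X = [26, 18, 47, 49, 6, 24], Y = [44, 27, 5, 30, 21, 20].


Mean X = 28.3333, Mean Y = 24.5000
SD X = 15.304320, SD Y = 11.757976
Cov = -37.333333
r = -37.333333/(15.304320*11.757976) = -0.2075

r = -0.2075


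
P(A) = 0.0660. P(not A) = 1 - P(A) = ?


P(not A) = 1 - 0.0660 = 0.9340

P(not A) = 0.9340


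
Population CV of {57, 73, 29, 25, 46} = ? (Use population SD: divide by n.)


Mean = 46.0000
SD = 17.7764
CV = (17.7764/46.0000)*100 = 38.6443%

CV = 38.6443%


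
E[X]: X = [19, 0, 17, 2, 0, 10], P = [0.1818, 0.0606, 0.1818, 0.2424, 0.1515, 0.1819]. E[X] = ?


E[X] = 19*0.1818 + 0*0.0606 + 17*0.1818 + 2*0.2424 + 0*0.1515 + 10*0.1819
= 3.4542 + 0 + 3.0906 + 0.4848 + 0 + 1.8190
= 8.8486

E[X] = 8.8486


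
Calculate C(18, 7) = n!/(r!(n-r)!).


C(18,7) = 18!/(7! × 11!)
= 6402373705728000/(5040 × 39916800)
= 31824

C(18,7) = 31824


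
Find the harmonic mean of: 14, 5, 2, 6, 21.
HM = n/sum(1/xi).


Sum of reciprocals = 1/14 + 1/5 + 1/2 + 1/6 + 1/21 = 0.985714
HM = 5/0.985714 = 5.0725

HM = 5.0725


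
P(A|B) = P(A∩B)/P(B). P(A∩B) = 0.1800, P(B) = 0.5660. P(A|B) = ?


P(A|B) = 0.1800/0.5660 = 0.3180

P(A|B) = 0.3180


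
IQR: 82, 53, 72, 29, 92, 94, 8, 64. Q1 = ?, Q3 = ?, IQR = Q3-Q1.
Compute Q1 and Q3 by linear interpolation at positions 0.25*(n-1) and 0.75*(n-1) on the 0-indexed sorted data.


Sorted: 8, 29, 53, 64, 72, 82, 92, 94
Q1 (25th %ile) = 47.0000
Q3 (75th %ile) = 84.5000
IQR = 84.5000 - 47.0000 = 37.5000

IQR = 37.5000
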